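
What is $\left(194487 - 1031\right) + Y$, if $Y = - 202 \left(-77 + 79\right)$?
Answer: $193052$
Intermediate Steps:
$Y = -404$ ($Y = \left(-202\right) 2 = -404$)
$\left(194487 - 1031\right) + Y = \left(194487 - 1031\right) - 404 = 193456 - 404 = 193052$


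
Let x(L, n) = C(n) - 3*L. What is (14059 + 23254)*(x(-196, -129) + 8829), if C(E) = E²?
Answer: 972302154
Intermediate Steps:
x(L, n) = n² - 3*L
(14059 + 23254)*(x(-196, -129) + 8829) = (14059 + 23254)*(((-129)² - 3*(-196)) + 8829) = 37313*((16641 + 588) + 8829) = 37313*(17229 + 8829) = 37313*26058 = 972302154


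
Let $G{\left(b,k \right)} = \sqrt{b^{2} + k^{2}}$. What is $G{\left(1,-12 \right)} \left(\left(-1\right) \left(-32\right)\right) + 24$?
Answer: $24 + 32 \sqrt{145} \approx 409.33$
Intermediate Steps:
$G{\left(1,-12 \right)} \left(\left(-1\right) \left(-32\right)\right) + 24 = \sqrt{1^{2} + \left(-12\right)^{2}} \left(\left(-1\right) \left(-32\right)\right) + 24 = \sqrt{1 + 144} \cdot 32 + 24 = \sqrt{145} \cdot 32 + 24 = 32 \sqrt{145} + 24 = 24 + 32 \sqrt{145}$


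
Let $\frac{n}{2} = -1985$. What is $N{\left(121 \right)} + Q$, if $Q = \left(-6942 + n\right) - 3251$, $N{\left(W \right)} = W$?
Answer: $-14042$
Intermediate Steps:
$n = -3970$ ($n = 2 \left(-1985\right) = -3970$)
$Q = -14163$ ($Q = \left(-6942 - 3970\right) - 3251 = -10912 - 3251 = -14163$)
$N{\left(121 \right)} + Q = 121 - 14163 = -14042$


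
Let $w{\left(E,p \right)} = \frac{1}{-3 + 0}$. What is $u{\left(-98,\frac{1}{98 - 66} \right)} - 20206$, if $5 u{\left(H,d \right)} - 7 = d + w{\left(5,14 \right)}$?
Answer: $- \frac{9698237}{480} \approx -20205.0$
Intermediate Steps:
$w{\left(E,p \right)} = - \frac{1}{3}$ ($w{\left(E,p \right)} = \frac{1}{-3} = - \frac{1}{3}$)
$u{\left(H,d \right)} = \frac{4}{3} + \frac{d}{5}$ ($u{\left(H,d \right)} = \frac{7}{5} + \frac{d - \frac{1}{3}}{5} = \frac{7}{5} + \frac{- \frac{1}{3} + d}{5} = \frac{7}{5} + \left(- \frac{1}{15} + \frac{d}{5}\right) = \frac{4}{3} + \frac{d}{5}$)
$u{\left(-98,\frac{1}{98 - 66} \right)} - 20206 = \left(\frac{4}{3} + \frac{1}{5 \left(98 - 66\right)}\right) - 20206 = \left(\frac{4}{3} + \frac{1}{5 \cdot 32}\right) - 20206 = \left(\frac{4}{3} + \frac{1}{5} \cdot \frac{1}{32}\right) - 20206 = \left(\frac{4}{3} + \frac{1}{160}\right) - 20206 = \frac{643}{480} - 20206 = - \frac{9698237}{480}$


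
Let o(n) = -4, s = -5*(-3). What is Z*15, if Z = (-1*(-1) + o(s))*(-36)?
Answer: 1620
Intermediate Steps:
s = 15
Z = 108 (Z = (-1*(-1) - 4)*(-36) = (1 - 4)*(-36) = -3*(-36) = 108)
Z*15 = 108*15 = 1620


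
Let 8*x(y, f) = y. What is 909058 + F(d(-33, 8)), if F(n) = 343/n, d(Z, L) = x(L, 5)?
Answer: 909401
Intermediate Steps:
x(y, f) = y/8
d(Z, L) = L/8
909058 + F(d(-33, 8)) = 909058 + 343/(((⅛)*8)) = 909058 + 343/1 = 909058 + 343*1 = 909058 + 343 = 909401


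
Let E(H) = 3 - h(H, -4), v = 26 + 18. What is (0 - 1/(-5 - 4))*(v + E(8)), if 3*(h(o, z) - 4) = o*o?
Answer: 65/27 ≈ 2.4074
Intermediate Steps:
v = 44
h(o, z) = 4 + o²/3 (h(o, z) = 4 + (o*o)/3 = 4 + o²/3)
E(H) = -1 - H²/3 (E(H) = 3 - (4 + H²/3) = 3 + (-4 - H²/3) = -1 - H²/3)
(0 - 1/(-5 - 4))*(v + E(8)) = (0 - 1/(-5 - 4))*(44 + (-1 - ⅓*8²)) = (0 - 1/(-9))*(44 + (-1 - ⅓*64)) = (0 - ⅑*(-1))*(44 + (-1 - 64/3)) = (0 + ⅑)*(44 - 67/3) = (⅑)*(65/3) = 65/27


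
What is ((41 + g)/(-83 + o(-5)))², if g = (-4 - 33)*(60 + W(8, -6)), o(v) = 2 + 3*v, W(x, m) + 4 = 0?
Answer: 458329/1024 ≈ 447.59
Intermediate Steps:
W(x, m) = -4 (W(x, m) = -4 + 0 = -4)
g = -2072 (g = (-4 - 33)*(60 - 4) = -37*56 = -2072)
((41 + g)/(-83 + o(-5)))² = ((41 - 2072)/(-83 + (2 + 3*(-5))))² = (-2031/(-83 + (2 - 15)))² = (-2031/(-83 - 13))² = (-2031/(-96))² = (-2031*(-1/96))² = (677/32)² = 458329/1024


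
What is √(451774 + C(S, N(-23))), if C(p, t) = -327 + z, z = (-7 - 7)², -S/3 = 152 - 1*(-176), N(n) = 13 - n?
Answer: √451643 ≈ 672.04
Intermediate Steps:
S = -984 (S = -3*(152 - 1*(-176)) = -3*(152 + 176) = -3*328 = -984)
z = 196 (z = (-14)² = 196)
C(p, t) = -131 (C(p, t) = -327 + 196 = -131)
√(451774 + C(S, N(-23))) = √(451774 - 131) = √451643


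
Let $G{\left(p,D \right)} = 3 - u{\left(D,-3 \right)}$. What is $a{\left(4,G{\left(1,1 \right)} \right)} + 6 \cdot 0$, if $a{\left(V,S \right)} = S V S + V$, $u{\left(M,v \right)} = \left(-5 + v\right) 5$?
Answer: $7400$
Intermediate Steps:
$u{\left(M,v \right)} = -25 + 5 v$
$G{\left(p,D \right)} = 43$ ($G{\left(p,D \right)} = 3 - \left(-25 + 5 \left(-3\right)\right) = 3 - \left(-25 - 15\right) = 3 - -40 = 3 + 40 = 43$)
$a{\left(V,S \right)} = V + V S^{2}$ ($a{\left(V,S \right)} = V S^{2} + V = V + V S^{2}$)
$a{\left(4,G{\left(1,1 \right)} \right)} + 6 \cdot 0 = 4 \left(1 + 43^{2}\right) + 6 \cdot 0 = 4 \left(1 + 1849\right) + 0 = 4 \cdot 1850 + 0 = 7400 + 0 = 7400$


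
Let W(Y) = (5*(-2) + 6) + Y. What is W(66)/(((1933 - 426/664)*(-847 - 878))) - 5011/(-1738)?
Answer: 5545445878433/1923377991150 ≈ 2.8832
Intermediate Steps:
W(Y) = -4 + Y (W(Y) = (-10 + 6) + Y = -4 + Y)
W(66)/(((1933 - 426/664)*(-847 - 878))) - 5011/(-1738) = (-4 + 66)/(((1933 - 426/664)*(-847 - 878))) - 5011/(-1738) = 62/(((1933 - 426*1/664)*(-1725))) - 5011*(-1/1738) = 62/(((1933 - 213/332)*(-1725))) + 5011/1738 = 62/(((641543/332)*(-1725))) + 5011/1738 = 62/(-1106661675/332) + 5011/1738 = 62*(-332/1106661675) + 5011/1738 = -20584/1106661675 + 5011/1738 = 5545445878433/1923377991150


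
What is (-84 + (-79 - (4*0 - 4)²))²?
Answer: 32041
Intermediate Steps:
(-84 + (-79 - (4*0 - 4)²))² = (-84 + (-79 - (0 - 4)²))² = (-84 + (-79 - 1*(-4)²))² = (-84 + (-79 - 1*16))² = (-84 + (-79 - 16))² = (-84 - 95)² = (-179)² = 32041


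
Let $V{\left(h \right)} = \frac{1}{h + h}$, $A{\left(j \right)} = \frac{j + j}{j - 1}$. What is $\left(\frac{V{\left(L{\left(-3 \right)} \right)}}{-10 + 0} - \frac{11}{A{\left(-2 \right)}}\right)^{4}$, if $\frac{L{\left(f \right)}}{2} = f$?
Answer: $\frac{956720690641}{207360000} \approx 4613.8$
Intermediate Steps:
$L{\left(f \right)} = 2 f$
$A{\left(j \right)} = \frac{2 j}{-1 + j}$
$V{\left(h \right)} = \frac{1}{2 h}$
$\left(\frac{V{\left(L{\left(-3 \right)} \right)}}{-10 + 0} - \frac{11}{A{\left(-2 \right)}}\right)^{4} = \left(\frac{\frac{1}{2} \frac{1}{2 \left(-3\right)}}{-10 + 0} - \frac{11}{2 \left(-2\right) \frac{1}{-1 - 2}}\right)^{4} = \left(\frac{\frac{1}{2} \frac{1}{-6}}{-10} - \frac{11}{2 \left(-2\right) \frac{1}{-3}}\right)^{4} = \left(\frac{1}{2} \left(- \frac{1}{6}\right) \left(- \frac{1}{10}\right) - \frac{11}{2 \left(-2\right) \left(- \frac{1}{3}\right)}\right)^{4} = \left(\left(- \frac{1}{12}\right) \left(- \frac{1}{10}\right) - \frac{11}{\frac{4}{3}}\right)^{4} = \left(\frac{1}{120} - \frac{33}{4}\right)^{4} = \left(- \frac{989}{120}\right)^{4} = \frac{956720690641}{207360000}$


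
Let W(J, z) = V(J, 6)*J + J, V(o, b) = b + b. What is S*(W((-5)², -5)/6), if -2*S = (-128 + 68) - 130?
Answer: 30875/6 ≈ 5145.8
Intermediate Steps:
V(o, b) = 2*b
W(J, z) = 13*J (W(J, z) = (2*6)*J + J = 12*J + J = 13*J)
S = 95 (S = -((-128 + 68) - 130)/2 = -(-60 - 130)/2 = -½*(-190) = 95)
S*(W((-5)², -5)/6) = 95*((13*(-5)²)/6) = 95*((13*25)*(⅙)) = 95*(325*(⅙)) = 95*(325/6) = 30875/6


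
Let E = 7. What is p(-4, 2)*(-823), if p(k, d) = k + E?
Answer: -2469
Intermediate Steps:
p(k, d) = 7 + k (p(k, d) = k + 7 = 7 + k)
p(-4, 2)*(-823) = (7 - 4)*(-823) = 3*(-823) = -2469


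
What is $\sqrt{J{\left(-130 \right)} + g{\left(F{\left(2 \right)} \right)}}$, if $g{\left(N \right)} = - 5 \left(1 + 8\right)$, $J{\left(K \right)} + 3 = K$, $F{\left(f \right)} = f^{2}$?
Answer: $i \sqrt{178} \approx 13.342 i$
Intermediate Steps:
$J{\left(K \right)} = -3 + K$
$g{\left(N \right)} = -45$ ($g{\left(N \right)} = \left(-5\right) 9 = -45$)
$\sqrt{J{\left(-130 \right)} + g{\left(F{\left(2 \right)} \right)}} = \sqrt{\left(-3 - 130\right) - 45} = \sqrt{-133 - 45} = \sqrt{-178} = i \sqrt{178}$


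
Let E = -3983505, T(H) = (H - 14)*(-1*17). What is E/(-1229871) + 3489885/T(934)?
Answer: -281987089109/1282345496 ≈ -219.90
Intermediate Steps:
T(H) = 238 - 17*H (T(H) = (-14 + H)*(-17) = 238 - 17*H)
E/(-1229871) + 3489885/T(934) = -3983505/(-1229871) + 3489885/(238 - 17*934) = -3983505*(-1/1229871) + 3489885/(238 - 15878) = 1327835/409957 + 3489885/(-15640) = 1327835/409957 + 3489885*(-1/15640) = 1327835/409957 - 697977/3128 = -281987089109/1282345496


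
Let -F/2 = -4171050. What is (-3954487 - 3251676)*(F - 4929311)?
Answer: -24593113818607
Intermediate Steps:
F = 8342100 (F = -2*(-4171050) = 8342100)
(-3954487 - 3251676)*(F - 4929311) = (-3954487 - 3251676)*(8342100 - 4929311) = -7206163*3412789 = -24593113818607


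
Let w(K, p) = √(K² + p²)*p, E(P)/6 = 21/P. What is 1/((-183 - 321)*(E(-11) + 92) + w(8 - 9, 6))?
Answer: -136444/5538927299 - 121*√37/33233563794 ≈ -2.4656e-5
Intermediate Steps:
E(P) = 126/P (E(P) = 6*(21/P) = 126/P)
w(K, p) = p*√(K² + p²)
1/((-183 - 321)*(E(-11) + 92) + w(8 - 9, 6)) = 1/((-183 - 321)*(126/(-11) + 92) + 6*√((8 - 9)² + 6²)) = 1/(-504*(126*(-1/11) + 92) + 6*√((-1)² + 36)) = 1/(-504*(-126/11 + 92) + 6*√(1 + 36)) = 1/(-504*886/11 + 6*√37) = 1/(-446544/11 + 6*√37)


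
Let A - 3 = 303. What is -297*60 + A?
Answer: -17514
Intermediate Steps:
A = 306 (A = 3 + 303 = 306)
-297*60 + A = -297*60 + 306 = -17820 + 306 = -17514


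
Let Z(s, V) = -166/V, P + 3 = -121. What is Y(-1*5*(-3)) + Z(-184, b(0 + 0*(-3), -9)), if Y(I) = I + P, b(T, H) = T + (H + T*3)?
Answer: -815/9 ≈ -90.556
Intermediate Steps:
P = -124 (P = -3 - 121 = -124)
b(T, H) = H + 4*T (b(T, H) = T + (H + 3*T) = H + 4*T)
Y(I) = -124 + I (Y(I) = I - 124 = -124 + I)
Y(-1*5*(-3)) + Z(-184, b(0 + 0*(-3), -9)) = (-124 - 1*5*(-3)) - 166/(-9 + 4*(0 + 0*(-3))) = (-124 - 5*(-3)) - 166/(-9 + 4*(0 + 0)) = (-124 + 15) - 166/(-9 + 4*0) = -109 - 166/(-9 + 0) = -109 - 166/(-9) = -109 - 166*(-1/9) = -109 + 166/9 = -815/9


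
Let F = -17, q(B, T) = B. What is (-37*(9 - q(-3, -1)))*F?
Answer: 7548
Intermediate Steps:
(-37*(9 - q(-3, -1)))*F = -37*(9 - 1*(-3))*(-17) = -37*(9 + 3)*(-17) = -37*12*(-17) = -444*(-17) = 7548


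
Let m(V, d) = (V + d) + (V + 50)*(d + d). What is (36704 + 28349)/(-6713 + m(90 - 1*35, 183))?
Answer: 65053/31955 ≈ 2.0358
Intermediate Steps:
m(V, d) = V + d + 2*d*(50 + V) (m(V, d) = (V + d) + (50 + V)*(2*d) = (V + d) + 2*d*(50 + V) = V + d + 2*d*(50 + V))
(36704 + 28349)/(-6713 + m(90 - 1*35, 183)) = (36704 + 28349)/(-6713 + ((90 - 1*35) + 101*183 + 2*(90 - 1*35)*183)) = 65053/(-6713 + ((90 - 35) + 18483 + 2*(90 - 35)*183)) = 65053/(-6713 + (55 + 18483 + 2*55*183)) = 65053/(-6713 + (55 + 18483 + 20130)) = 65053/(-6713 + 38668) = 65053/31955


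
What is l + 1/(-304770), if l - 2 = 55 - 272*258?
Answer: -21370167631/304770 ≈ -70119.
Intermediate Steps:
l = -70119 (l = 2 + (55 - 272*258) = 2 + (55 - 70176) = 2 - 70121 = -70119)
l + 1/(-304770) = -70119 + 1/(-304770) = -70119 - 1/304770 = -21370167631/304770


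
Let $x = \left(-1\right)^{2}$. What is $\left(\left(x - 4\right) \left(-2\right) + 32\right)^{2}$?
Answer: $1444$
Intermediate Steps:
$x = 1$
$\left(\left(x - 4\right) \left(-2\right) + 32\right)^{2} = \left(\left(1 - 4\right) \left(-2\right) + 32\right)^{2} = \left(\left(-3\right) \left(-2\right) + 32\right)^{2} = \left(6 + 32\right)^{2} = 38^{2} = 1444$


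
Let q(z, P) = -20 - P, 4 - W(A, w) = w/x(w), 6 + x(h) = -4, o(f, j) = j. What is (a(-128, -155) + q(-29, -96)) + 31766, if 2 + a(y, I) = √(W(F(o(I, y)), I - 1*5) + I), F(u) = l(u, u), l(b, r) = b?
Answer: 31840 + I*√167 ≈ 31840.0 + 12.923*I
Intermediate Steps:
x(h) = -10 (x(h) = -6 - 4 = -10)
F(u) = u
W(A, w) = 4 + w/10 (W(A, w) = 4 - w/(-10) = 4 - w*(-1)/10 = 4 - (-1)*w/10 = 4 + w/10)
a(y, I) = -2 + √(7/2 + 11*I/10) (a(y, I) = -2 + √((4 + (I - 1*5)/10) + I) = -2 + √((4 + (I - 5)/10) + I) = -2 + √((4 + (-5 + I)/10) + I) = -2 + √((4 + (-½ + I/10)) + I) = -2 + √((7/2 + I/10) + I) = -2 + √(7/2 + 11*I/10))
(a(-128, -155) + q(-29, -96)) + 31766 = ((-2 + √(350 + 110*(-155))/10) + (-20 - 1*(-96))) + 31766 = ((-2 + √(350 - 17050)/10) + (-20 + 96)) + 31766 = ((-2 + √(-16700)/10) + 76) + 31766 = ((-2 + (10*I*√167)/10) + 76) + 31766 = ((-2 + I*√167) + 76) + 31766 = (74 + I*√167) + 31766 = 31840 + I*√167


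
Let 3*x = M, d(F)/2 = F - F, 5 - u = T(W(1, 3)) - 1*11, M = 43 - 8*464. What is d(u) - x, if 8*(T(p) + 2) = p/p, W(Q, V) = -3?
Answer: 1223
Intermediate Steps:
T(p) = -15/8 (T(p) = -2 + (p/p)/8 = -2 + (⅛)*1 = -2 + ⅛ = -15/8)
M = -3669 (M = 43 - 3712 = -3669)
u = 143/8 (u = 5 - (-15/8 - 1*11) = 5 - (-15/8 - 11) = 5 - 1*(-103/8) = 5 + 103/8 = 143/8 ≈ 17.875)
d(F) = 0 (d(F) = 2*(F - F) = 2*0 = 0)
x = -1223 (x = (⅓)*(-3669) = -1223)
d(u) - x = 0 - 1*(-1223) = 0 + 1223 = 1223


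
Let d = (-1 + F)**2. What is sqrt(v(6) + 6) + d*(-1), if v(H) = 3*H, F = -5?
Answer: -36 + 2*sqrt(6) ≈ -31.101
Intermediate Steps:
d = 36 (d = (-1 - 5)**2 = (-6)**2 = 36)
sqrt(v(6) + 6) + d*(-1) = sqrt(3*6 + 6) + 36*(-1) = sqrt(18 + 6) - 36 = sqrt(24) - 36 = 2*sqrt(6) - 36 = -36 + 2*sqrt(6)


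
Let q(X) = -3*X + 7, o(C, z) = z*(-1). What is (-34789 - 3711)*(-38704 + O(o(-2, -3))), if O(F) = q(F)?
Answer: 1490181000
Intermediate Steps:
o(C, z) = -z
q(X) = 7 - 3*X
O(F) = 7 - 3*F
(-34789 - 3711)*(-38704 + O(o(-2, -3))) = (-34789 - 3711)*(-38704 + (7 - (-3)*(-3))) = -38500*(-38704 + (7 - 3*3)) = -38500*(-38704 + (7 - 9)) = -38500*(-38704 - 2) = -38500*(-38706) = 1490181000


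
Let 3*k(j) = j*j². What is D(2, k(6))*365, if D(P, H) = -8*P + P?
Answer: -5110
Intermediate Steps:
k(j) = j³/3 (k(j) = (j*j²)/3 = j³/3)
D(P, H) = -7*P
D(2, k(6))*365 = -7*2*365 = -14*365 = -5110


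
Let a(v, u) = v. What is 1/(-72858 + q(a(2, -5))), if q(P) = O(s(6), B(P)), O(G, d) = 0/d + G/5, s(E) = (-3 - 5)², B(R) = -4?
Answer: -5/364226 ≈ -1.3728e-5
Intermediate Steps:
s(E) = 64 (s(E) = (-8)² = 64)
O(G, d) = G/5 (O(G, d) = 0 + G*(⅕) = 0 + G/5 = G/5)
q(P) = 64/5 (q(P) = (⅕)*64 = 64/5)
1/(-72858 + q(a(2, -5))) = 1/(-72858 + 64/5) = 1/(-364226/5) = -5/364226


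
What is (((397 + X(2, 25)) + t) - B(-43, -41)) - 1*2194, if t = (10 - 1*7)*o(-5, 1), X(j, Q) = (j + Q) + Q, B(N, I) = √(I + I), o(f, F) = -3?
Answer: -1754 - I*√82 ≈ -1754.0 - 9.0554*I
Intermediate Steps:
B(N, I) = √2*√I (B(N, I) = √(2*I) = √2*√I)
X(j, Q) = j + 2*Q (X(j, Q) = (Q + j) + Q = j + 2*Q)
t = -9 (t = (10 - 1*7)*(-3) = (10 - 7)*(-3) = 3*(-3) = -9)
(((397 + X(2, 25)) + t) - B(-43, -41)) - 1*2194 = (((397 + (2 + 2*25)) - 9) - √2*√(-41)) - 1*2194 = (((397 + (2 + 50)) - 9) - √2*I*√41) - 2194 = (((397 + 52) - 9) - I*√82) - 2194 = ((449 - 9) - I*√82) - 2194 = (440 - I*√82) - 2194 = -1754 - I*√82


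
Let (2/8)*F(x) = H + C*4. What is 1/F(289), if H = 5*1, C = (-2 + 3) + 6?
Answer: 1/132 ≈ 0.0075758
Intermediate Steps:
C = 7 (C = 1 + 6 = 7)
H = 5
F(x) = 132 (F(x) = 4*(5 + 7*4) = 4*(5 + 28) = 4*33 = 132)
1/F(289) = 1/132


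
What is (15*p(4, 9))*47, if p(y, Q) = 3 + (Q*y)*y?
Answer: 103635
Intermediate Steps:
p(y, Q) = 3 + Q*y²
(15*p(4, 9))*47 = (15*(3 + 9*4²))*47 = (15*(3 + 9*16))*47 = (15*(3 + 144))*47 = (15*147)*47 = 2205*47 = 103635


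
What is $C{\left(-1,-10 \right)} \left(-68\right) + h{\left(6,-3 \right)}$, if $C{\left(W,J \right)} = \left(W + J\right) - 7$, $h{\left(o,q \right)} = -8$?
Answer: $1216$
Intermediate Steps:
$C{\left(W,J \right)} = -7 + J + W$ ($C{\left(W,J \right)} = \left(J + W\right) - 7 = -7 + J + W$)
$C{\left(-1,-10 \right)} \left(-68\right) + h{\left(6,-3 \right)} = \left(-7 - 10 - 1\right) \left(-68\right) - 8 = \left(-18\right) \left(-68\right) - 8 = 1224 - 8 = 1216$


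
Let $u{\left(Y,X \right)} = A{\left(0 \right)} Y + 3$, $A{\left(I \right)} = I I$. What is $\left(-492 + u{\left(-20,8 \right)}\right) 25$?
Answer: $-12225$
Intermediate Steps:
$A{\left(I \right)} = I^{2}$
$u{\left(Y,X \right)} = 3$ ($u{\left(Y,X \right)} = 0^{2} Y + 3 = 0 Y + 3 = 0 + 3 = 3$)
$\left(-492 + u{\left(-20,8 \right)}\right) 25 = \left(-492 + 3\right) 25 = \left(-489\right) 25 = -12225$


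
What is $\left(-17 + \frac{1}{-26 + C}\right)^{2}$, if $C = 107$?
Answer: $\frac{1893376}{6561} \approx 288.58$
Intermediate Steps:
$\left(-17 + \frac{1}{-26 + C}\right)^{2} = \left(-17 + \frac{1}{-26 + 107}\right)^{2} = \left(-17 + \frac{1}{81}\right)^{2} = \left(- \frac{1376}{81}\right)^{2} = \frac{1893376}{6561}$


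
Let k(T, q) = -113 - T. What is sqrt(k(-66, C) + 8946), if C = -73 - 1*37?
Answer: sqrt(8899) ≈ 94.334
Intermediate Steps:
C = -110 (C = -73 - 37 = -110)
sqrt(k(-66, C) + 8946) = sqrt((-113 - 1*(-66)) + 8946) = sqrt((-113 + 66) + 8946) = sqrt(-47 + 8946) = sqrt(8899)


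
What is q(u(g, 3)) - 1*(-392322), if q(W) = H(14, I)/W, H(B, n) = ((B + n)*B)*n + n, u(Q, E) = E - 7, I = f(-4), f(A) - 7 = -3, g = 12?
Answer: 392069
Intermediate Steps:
f(A) = 4 (f(A) = 7 - 3 = 4)
I = 4
u(Q, E) = -7 + E
H(B, n) = n + B*n*(B + n) (H(B, n) = (B*(B + n))*n + n = B*n*(B + n) + n = n + B*n*(B + n))
q(W) = 1012/W (q(W) = (4*(1 + 14² + 14*4))/W = (4*(1 + 196 + 56))/W = (4*253)/W = 1012/W)
q(u(g, 3)) - 1*(-392322) = 1012/(-7 + 3) - 1*(-392322) = 1012/(-4) + 392322 = 1012*(-¼) + 392322 = -253 + 392322 = 392069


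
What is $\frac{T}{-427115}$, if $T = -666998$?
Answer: $\frac{666998}{427115} \approx 1.5616$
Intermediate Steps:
$\frac{T}{-427115} = - \frac{666998}{-427115} = \left(-666998\right) \left(- \frac{1}{427115}\right) = \frac{666998}{427115}$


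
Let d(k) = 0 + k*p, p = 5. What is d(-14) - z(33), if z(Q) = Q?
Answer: -103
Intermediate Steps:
d(k) = 5*k (d(k) = 0 + k*5 = 0 + 5*k = 5*k)
d(-14) - z(33) = 5*(-14) - 1*33 = -70 - 33 = -103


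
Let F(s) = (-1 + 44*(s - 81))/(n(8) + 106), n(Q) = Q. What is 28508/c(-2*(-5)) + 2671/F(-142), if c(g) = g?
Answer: 46117344/16355 ≈ 2819.8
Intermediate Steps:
F(s) = -3565/114 + 22*s/57 (F(s) = (-1 + 44*(s - 81))/(8 + 106) = (-1 + 44*(-81 + s))/114 = (-1 + (-3564 + 44*s))*(1/114) = (-3565 + 44*s)*(1/114) = -3565/114 + 22*s/57)
28508/c(-2*(-5)) + 2671/F(-142) = 28508/((-2*(-5))) + 2671/(-3565/114 + (22/57)*(-142)) = 28508/10 + 2671/(-3565/114 - 3124/57) = 28508*(⅒) + 2671/(-3271/38) = 14254/5 + 2671*(-38/3271) = 14254/5 - 101498/3271 = 46117344/16355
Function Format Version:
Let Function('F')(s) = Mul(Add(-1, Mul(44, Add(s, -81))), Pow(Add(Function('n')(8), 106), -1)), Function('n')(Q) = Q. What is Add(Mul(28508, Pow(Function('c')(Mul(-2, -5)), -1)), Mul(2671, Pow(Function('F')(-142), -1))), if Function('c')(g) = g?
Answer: Rational(46117344, 16355) ≈ 2819.8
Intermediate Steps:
Function('F')(s) = Add(Rational(-3565, 114), Mul(Rational(22, 57), s)) (Function('F')(s) = Mul(Add(-1, Mul(44, Add(s, -81))), Pow(Add(8, 106), -1)) = Mul(Add(-1, Mul(44, Add(-81, s))), Pow(114, -1)) = Mul(Add(-1, Add(-3564, Mul(44, s))), Rational(1, 114)) = Mul(Add(-3565, Mul(44, s)), Rational(1, 114)) = Add(Rational(-3565, 114), Mul(Rational(22, 57), s)))
Add(Mul(28508, Pow(Function('c')(Mul(-2, -5)), -1)), Mul(2671, Pow(Function('F')(-142), -1))) = Add(Mul(28508, Pow(Mul(-2, -5), -1)), Mul(2671, Pow(Add(Rational(-3565, 114), Mul(Rational(22, 57), -142)), -1))) = Add(Mul(28508, Pow(10, -1)), Mul(2671, Pow(Add(Rational(-3565, 114), Rational(-3124, 57)), -1))) = Add(Mul(28508, Rational(1, 10)), Mul(2671, Pow(Rational(-3271, 38), -1))) = Add(Rational(14254, 5), Mul(2671, Rational(-38, 3271))) = Add(Rational(14254, 5), Rational(-101498, 3271)) = Rational(46117344, 16355)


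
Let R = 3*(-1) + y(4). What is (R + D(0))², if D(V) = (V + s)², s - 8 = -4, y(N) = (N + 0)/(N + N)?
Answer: 729/4 ≈ 182.25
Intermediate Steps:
y(N) = ½ (y(N) = N/((2*N)) = N*(1/(2*N)) = ½)
s = 4 (s = 8 - 4 = 4)
R = -5/2 (R = 3*(-1) + ½ = -3 + ½ = -5/2 ≈ -2.5000)
D(V) = (4 + V)² (D(V) = (V + 4)² = (4 + V)²)
(R + D(0))² = (-5/2 + (4 + 0)²)² = (-5/2 + 4²)² = (-5/2 + 16)² = (27/2)² = 729/4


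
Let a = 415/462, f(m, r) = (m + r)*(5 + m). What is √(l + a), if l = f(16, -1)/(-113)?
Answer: I*√5149338810/52206 ≈ 1.3745*I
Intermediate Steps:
f(m, r) = (5 + m)*(m + r)
a = 415/462 (a = 415*(1/462) = 415/462 ≈ 0.89827)
l = -315/113 (l = (16² + 5*16 + 5*(-1) + 16*(-1))/(-113) = (256 + 80 - 5 - 16)*(-1/113) = 315*(-1/113) = -315/113 ≈ -2.7876)
√(l + a) = √(-315/113 + 415/462) = √(-98635/52206) = I*√5149338810/52206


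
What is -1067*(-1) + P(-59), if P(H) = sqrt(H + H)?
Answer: 1067 + I*sqrt(118) ≈ 1067.0 + 10.863*I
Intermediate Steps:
P(H) = sqrt(2)*sqrt(H) (P(H) = sqrt(2*H) = sqrt(2)*sqrt(H))
-1067*(-1) + P(-59) = -1067*(-1) + sqrt(2)*sqrt(-59) = 1067 + sqrt(2)*(I*sqrt(59)) = 1067 + I*sqrt(118)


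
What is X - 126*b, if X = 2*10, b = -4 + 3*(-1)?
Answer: 902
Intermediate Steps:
b = -7 (b = -4 - 3 = -7)
X = 20
X - 126*b = 20 - 126*(-7) = 20 + 882 = 902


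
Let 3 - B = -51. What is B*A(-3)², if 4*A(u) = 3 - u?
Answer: 243/2 ≈ 121.50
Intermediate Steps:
A(u) = ¾ - u/4 (A(u) = (3 - u)/4 = ¾ - u/4)
B = 54 (B = 3 - 1*(-51) = 3 + 51 = 54)
B*A(-3)² = 54*(¾ - ¼*(-3))² = 54*(¾ + ¾)² = 54*(3/2)² = 54*(9/4) = 243/2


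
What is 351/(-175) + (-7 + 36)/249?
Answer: -82324/43575 ≈ -1.8892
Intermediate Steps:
351/(-175) + (-7 + 36)/249 = 351*(-1/175) + 29*(1/249) = -351/175 + 29/249 = -82324/43575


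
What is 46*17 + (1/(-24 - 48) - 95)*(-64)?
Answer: 61766/9 ≈ 6862.9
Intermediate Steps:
46*17 + (1/(-24 - 48) - 95)*(-64) = 782 + (1/(-72) - 95)*(-64) = 782 + (-1/72 - 95)*(-64) = 782 - 6841/72*(-64) = 782 + 54728/9 = 61766/9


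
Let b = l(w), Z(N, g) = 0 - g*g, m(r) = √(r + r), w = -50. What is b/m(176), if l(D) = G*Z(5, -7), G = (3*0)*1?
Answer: 0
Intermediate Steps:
G = 0 (G = 0*1 = 0)
m(r) = √2*√r (m(r) = √(2*r) = √2*√r)
Z(N, g) = -g² (Z(N, g) = 0 - g² = -g²)
l(D) = 0 (l(D) = 0*(-1*(-7)²) = 0*(-1*49) = 0*(-49) = 0)
b = 0
b/m(176) = 0/((√2*√176)) = 0/((√2*(4*√11))) = 0/((4*√22)) = 0*(√22/88) = 0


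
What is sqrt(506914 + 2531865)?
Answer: sqrt(3038779) ≈ 1743.2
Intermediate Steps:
sqrt(506914 + 2531865) = sqrt(3038779)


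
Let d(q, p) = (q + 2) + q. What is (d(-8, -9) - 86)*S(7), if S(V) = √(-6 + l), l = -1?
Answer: -100*I*√7 ≈ -264.58*I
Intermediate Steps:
d(q, p) = 2 + 2*q (d(q, p) = (2 + q) + q = 2 + 2*q)
S(V) = I*√7 (S(V) = √(-6 - 1) = √(-7) = I*√7)
(d(-8, -9) - 86)*S(7) = ((2 + 2*(-8)) - 86)*(I*√7) = ((2 - 16) - 86)*(I*√7) = (-14 - 86)*(I*√7) = -100*I*√7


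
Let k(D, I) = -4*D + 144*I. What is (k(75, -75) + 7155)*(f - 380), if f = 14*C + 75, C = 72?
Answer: -2773335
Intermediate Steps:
f = 1083 (f = 14*72 + 75 = 1008 + 75 = 1083)
(k(75, -75) + 7155)*(f - 380) = ((-4*75 + 144*(-75)) + 7155)*(1083 - 380) = ((-300 - 10800) + 7155)*703 = (-11100 + 7155)*703 = -3945*703 = -2773335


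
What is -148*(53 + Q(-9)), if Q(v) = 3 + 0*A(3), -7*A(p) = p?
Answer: -8288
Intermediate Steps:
A(p) = -p/7
Q(v) = 3 (Q(v) = 3 + 0*(-1/7*3) = 3 + 0*(-3/7) = 3 + 0 = 3)
-148*(53 + Q(-9)) = -148*(53 + 3) = -148*56 = -8288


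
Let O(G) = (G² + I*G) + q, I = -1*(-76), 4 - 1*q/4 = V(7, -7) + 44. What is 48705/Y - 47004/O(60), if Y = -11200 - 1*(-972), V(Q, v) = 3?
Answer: -217453113/20425316 ≈ -10.646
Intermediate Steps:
Y = -10228 (Y = -11200 + 972 = -10228)
q = -172 (q = 16 - 4*(3 + 44) = 16 - 4*47 = 16 - 188 = -172)
I = 76
O(G) = -172 + G² + 76*G (O(G) = (G² + 76*G) - 172 = -172 + G² + 76*G)
48705/Y - 47004/O(60) = 48705/(-10228) - 47004/(-172 + 60² + 76*60) = 48705*(-1/10228) - 47004/(-172 + 3600 + 4560) = -48705/10228 - 47004/7988 = -48705/10228 - 47004*1/7988 = -48705/10228 - 11751/1997 = -217453113/20425316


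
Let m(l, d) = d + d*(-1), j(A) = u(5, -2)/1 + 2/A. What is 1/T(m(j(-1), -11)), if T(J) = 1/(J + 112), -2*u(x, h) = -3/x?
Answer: 112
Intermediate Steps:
u(x, h) = 3/(2*x) (u(x, h) = -(-3)/(2*x) = 3/(2*x))
j(A) = 3/10 + 2/A (j(A) = ((3/2)/5)/1 + 2/A = ((3/2)*(⅕))*1 + 2/A = (3/10)*1 + 2/A = 3/10 + 2/A)
m(l, d) = 0 (m(l, d) = d - d = 0)
T(J) = 1/(112 + J)
1/T(m(j(-1), -11)) = 1/(1/(112 + 0)) = 1/(1/112) = 112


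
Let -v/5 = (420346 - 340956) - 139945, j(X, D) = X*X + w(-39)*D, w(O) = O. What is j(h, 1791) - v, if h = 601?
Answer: -11423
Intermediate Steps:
j(X, D) = X² - 39*D (j(X, D) = X*X - 39*D = X² - 39*D)
v = 302775 (v = -5*((420346 - 340956) - 139945) = -5*(79390 - 139945) = -5*(-60555) = 302775)
j(h, 1791) - v = (601² - 39*1791) - 1*302775 = (361201 - 69849) - 302775 = 291352 - 302775 = -11423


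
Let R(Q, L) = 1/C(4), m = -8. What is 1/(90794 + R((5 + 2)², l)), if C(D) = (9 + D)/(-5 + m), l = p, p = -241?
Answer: 1/90793 ≈ 1.1014e-5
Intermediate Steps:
l = -241
C(D) = -9/13 - D/13 (C(D) = (9 + D)/(-5 - 8) = (9 + D)/(-13) = (9 + D)*(-1/13) = -9/13 - D/13)
R(Q, L) = -1 (R(Q, L) = 1/(-9/13 - 1/13*4) = 1/(-9/13 - 4/13) = 1/(-1) = -1)
1/(90794 + R((5 + 2)², l)) = 1/(90794 - 1) = 1/90793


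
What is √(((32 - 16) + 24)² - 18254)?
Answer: I*√16654 ≈ 129.05*I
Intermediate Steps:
√(((32 - 16) + 24)² - 18254) = √((16 + 24)² - 18254) = √(40² - 18254) = √(1600 - 18254) = √(-16654) = I*√16654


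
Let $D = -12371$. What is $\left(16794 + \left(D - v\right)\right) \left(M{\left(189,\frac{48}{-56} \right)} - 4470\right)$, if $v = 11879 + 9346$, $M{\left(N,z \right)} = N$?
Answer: $71929362$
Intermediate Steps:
$v = 21225$
$\left(16794 + \left(D - v\right)\right) \left(M{\left(189,\frac{48}{-56} \right)} - 4470\right) = \left(16794 - 33596\right) \left(189 - 4470\right) = \left(16794 - 33596\right) \left(-4281\right) = \left(-16802\right) \left(-4281\right) = 71929362$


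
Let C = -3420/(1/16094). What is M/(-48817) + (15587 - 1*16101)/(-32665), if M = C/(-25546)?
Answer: -578465648026/20367919106765 ≈ -0.028401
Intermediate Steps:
C = -55041480 (C = -3420/1/16094 = -3420*16094 = -55041480)
M = 27520740/12773 (M = -55041480/(-25546) = -55041480*(-1/25546) = 27520740/12773 ≈ 2154.6)
M/(-48817) + (15587 - 1*16101)/(-32665) = (27520740/12773)/(-48817) + (15587 - 1*16101)/(-32665) = (27520740/12773)*(-1/48817) + (15587 - 16101)*(-1/32665) = -27520740/623539541 - 514*(-1/32665) = -27520740/623539541 + 514/32665 = -578465648026/20367919106765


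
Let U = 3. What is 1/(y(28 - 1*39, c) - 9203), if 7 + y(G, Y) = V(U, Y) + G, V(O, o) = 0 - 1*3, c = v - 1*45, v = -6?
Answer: -1/9224 ≈ -0.00010841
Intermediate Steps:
c = -51 (c = -6 - 1*45 = -6 - 45 = -51)
V(O, o) = -3 (V(O, o) = 0 - 3 = -3)
y(G, Y) = -10 + G (y(G, Y) = -7 + (-3 + G) = -10 + G)
1/(y(28 - 1*39, c) - 9203) = 1/((-10 + (28 - 1*39)) - 9203) = 1/((-10 + (28 - 39)) - 9203) = 1/((-10 - 11) - 9203) = 1/(-21 - 9203) = 1/(-9224) = -1/9224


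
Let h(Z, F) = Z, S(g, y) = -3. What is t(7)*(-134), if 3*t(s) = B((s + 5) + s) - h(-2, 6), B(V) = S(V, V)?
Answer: 134/3 ≈ 44.667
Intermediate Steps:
B(V) = -3
t(s) = -1/3 (t(s) = (-3 - 1*(-2))/3 = (-3 + 2)/3 = (1/3)*(-1) = -1/3)
t(7)*(-134) = -1/3*(-134) = 134/3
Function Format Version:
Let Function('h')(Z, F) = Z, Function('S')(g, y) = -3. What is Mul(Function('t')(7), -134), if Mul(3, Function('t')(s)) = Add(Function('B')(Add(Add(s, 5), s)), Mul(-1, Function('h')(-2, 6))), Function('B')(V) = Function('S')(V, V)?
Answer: Rational(134, 3) ≈ 44.667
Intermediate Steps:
Function('B')(V) = -3
Function('t')(s) = Rational(-1, 3) (Function('t')(s) = Mul(Rational(1, 3), Add(-3, Mul(-1, -2))) = Mul(Rational(1, 3), Add(-3, 2)) = Mul(Rational(1, 3), -1) = Rational(-1, 3))
Mul(Function('t')(7), -134) = Mul(Rational(-1, 3), -134) = Rational(134, 3)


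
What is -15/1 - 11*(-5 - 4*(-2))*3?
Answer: -114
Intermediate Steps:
-15/1 - 11*(-5 - 4*(-2))*3 = -15*1 - 11*(-5 + 8)*3 = -15 - 33*3 = -15 - 11*9 = -15 - 99 = -114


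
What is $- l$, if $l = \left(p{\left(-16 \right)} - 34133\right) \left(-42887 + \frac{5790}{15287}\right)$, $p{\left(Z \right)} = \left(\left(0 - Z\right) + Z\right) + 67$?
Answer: $- \frac{22333934599414}{15287} \approx -1.461 \cdot 10^{9}$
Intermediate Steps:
$p{\left(Z \right)} = 67$ ($p{\left(Z \right)} = \left(- Z + Z\right) + 67 = 0 + 67 = 67$)
$l = \frac{22333934599414}{15287}$ ($l = \left(67 - 34133\right) \left(-42887 + \frac{5790}{15287}\right) = - 34066 \left(-42887 + 5790 \cdot \frac{1}{15287}\right) = - 34066 \left(-42887 + \frac{5790}{15287}\right) = \left(-34066\right) \left(- \frac{655607779}{15287}\right) = \frac{22333934599414}{15287} \approx 1.461 \cdot 10^{9}$)
$- l = \left(-1\right) \frac{22333934599414}{15287} = - \frac{22333934599414}{15287}$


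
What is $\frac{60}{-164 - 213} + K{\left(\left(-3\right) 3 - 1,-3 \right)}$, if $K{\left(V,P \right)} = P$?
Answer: $- \frac{1191}{377} \approx -3.1591$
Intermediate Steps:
$\frac{60}{-164 - 213} + K{\left(\left(-3\right) 3 - 1,-3 \right)} = \frac{60}{-164 - 213} - 3 = \frac{60}{-377} - 3 = 60 \left(- \frac{1}{377}\right) - 3 = - \frac{60}{377} - 3 = - \frac{1191}{377}$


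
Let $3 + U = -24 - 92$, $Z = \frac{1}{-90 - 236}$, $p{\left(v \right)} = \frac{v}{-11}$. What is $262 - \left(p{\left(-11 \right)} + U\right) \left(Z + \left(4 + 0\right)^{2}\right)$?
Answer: $\frac{350391}{163} \approx 2149.6$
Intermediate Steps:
$p{\left(v \right)} = - \frac{v}{11}$ ($p{\left(v \right)} = v \left(- \frac{1}{11}\right) = - \frac{v}{11}$)
$Z = - \frac{1}{326}$ ($Z = \frac{1}{-326} = - \frac{1}{326} \approx -0.0030675$)
$U = -119$ ($U = -3 - 116 = -119$)
$262 - \left(p{\left(-11 \right)} + U\right) \left(Z + \left(4 + 0\right)^{2}\right) = 262 - \left(\left(- \frac{1}{11}\right) \left(-11\right) - 119\right) \left(- \frac{1}{326} + \left(4 + 0\right)^{2}\right) = 262 - \left(1 - 119\right) \left(- \frac{1}{326} + 4^{2}\right) = 262 - - 118 \left(- \frac{1}{326} + 16\right) = 262 - \left(-118\right) \frac{5215}{326} = 262 - - \frac{307685}{163} = 262 + \frac{307685}{163} = \frac{350391}{163}$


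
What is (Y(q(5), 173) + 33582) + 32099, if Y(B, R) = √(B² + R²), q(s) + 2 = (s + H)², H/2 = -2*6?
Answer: 65681 + √158810 ≈ 66080.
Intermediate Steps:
H = -24 (H = 2*(-2*6) = 2*(-12) = -24)
q(s) = -2 + (-24 + s)² (q(s) = -2 + (s - 24)² = -2 + (-24 + s)²)
(Y(q(5), 173) + 33582) + 32099 = (√((-2 + (-24 + 5)²)² + 173²) + 33582) + 32099 = (√((-2 + (-19)²)² + 29929) + 33582) + 32099 = (√((-2 + 361)² + 29929) + 33582) + 32099 = (√(359² + 29929) + 33582) + 32099 = (√(128881 + 29929) + 33582) + 32099 = (√158810 + 33582) + 32099 = (33582 + √158810) + 32099 = 65681 + √158810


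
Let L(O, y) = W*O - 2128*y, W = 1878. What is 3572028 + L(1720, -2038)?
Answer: 11139052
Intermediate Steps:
L(O, y) = -2128*y + 1878*O (L(O, y) = 1878*O - 2128*y = -2128*y + 1878*O)
3572028 + L(1720, -2038) = 3572028 + (-2128*(-2038) + 1878*1720) = 3572028 + (4336864 + 3230160) = 3572028 + 7567024 = 11139052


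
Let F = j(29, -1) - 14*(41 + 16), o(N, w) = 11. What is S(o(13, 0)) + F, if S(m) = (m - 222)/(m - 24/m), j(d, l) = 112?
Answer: -68863/97 ≈ -709.93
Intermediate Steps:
S(m) = (-222 + m)/(m - 24/m)
F = -686 (F = 112 - 14*(41 + 16) = 112 - 14*57 = 112 - 798 = -686)
S(o(13, 0)) + F = 11*(-222 + 11)/(-24 + 11**2) - 686 = 11*(-211)/(-24 + 121) - 686 = 11*(-211)/97 - 686 = 11*(1/97)*(-211) - 686 = -2321/97 - 686 = -68863/97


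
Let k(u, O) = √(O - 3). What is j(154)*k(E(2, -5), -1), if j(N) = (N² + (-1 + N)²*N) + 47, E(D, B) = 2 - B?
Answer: 7257498*I ≈ 7.2575e+6*I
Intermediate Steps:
j(N) = 47 + N² + N*(-1 + N)² (j(N) = (N² + N*(-1 + N)²) + 47 = 47 + N² + N*(-1 + N)²)
k(u, O) = √(-3 + O)
j(154)*k(E(2, -5), -1) = (47 + 154 + 154³ - 1*154²)*√(-3 - 1) = (47 + 154 + 3652264 - 1*23716)*√(-4) = (47 + 154 + 3652264 - 23716)*(2*I) = 3628749*(2*I) = 7257498*I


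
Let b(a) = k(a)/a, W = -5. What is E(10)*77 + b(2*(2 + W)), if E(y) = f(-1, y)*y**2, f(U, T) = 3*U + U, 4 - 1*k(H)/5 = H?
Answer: -92425/3 ≈ -30808.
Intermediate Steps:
k(H) = 20 - 5*H
f(U, T) = 4*U
E(y) = -4*y**2 (E(y) = (4*(-1))*y**2 = -4*y**2)
b(a) = (20 - 5*a)/a
E(10)*77 + b(2*(2 + W)) = -4*10**2*77 + (-5 + 20/((2*(2 - 5)))) = -4*100*77 + (-5 + 20/((2*(-3)))) = -400*77 + (-5 + 20/(-6)) = -30800 + (-5 + 20*(-1/6)) = -30800 + (-5 - 10/3) = -30800 - 25/3 = -92425/3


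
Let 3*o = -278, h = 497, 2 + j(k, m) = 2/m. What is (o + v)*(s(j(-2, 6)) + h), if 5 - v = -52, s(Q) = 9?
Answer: -54142/3 ≈ -18047.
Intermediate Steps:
j(k, m) = -2 + 2/m
o = -278/3 (o = (⅓)*(-278) = -278/3 ≈ -92.667)
v = 57 (v = 5 - 1*(-52) = 5 + 52 = 57)
(o + v)*(s(j(-2, 6)) + h) = (-278/3 + 57)*(9 + 497) = -107/3*506 = -54142/3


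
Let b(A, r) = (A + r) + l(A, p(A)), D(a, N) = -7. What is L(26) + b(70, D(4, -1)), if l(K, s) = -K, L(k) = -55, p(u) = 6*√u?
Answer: -62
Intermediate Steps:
b(A, r) = r (b(A, r) = (A + r) - A = r)
L(26) + b(70, D(4, -1)) = -55 - 7 = -62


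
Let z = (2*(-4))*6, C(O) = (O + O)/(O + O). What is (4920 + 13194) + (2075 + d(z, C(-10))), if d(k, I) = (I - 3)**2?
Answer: 20193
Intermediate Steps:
C(O) = 1 (C(O) = (2*O)/((2*O)) = (2*O)*(1/(2*O)) = 1)
z = -48 (z = -8*6 = -48)
d(k, I) = (-3 + I)**2
(4920 + 13194) + (2075 + d(z, C(-10))) = (4920 + 13194) + (2075 + (-3 + 1)**2) = 18114 + (2075 + (-2)**2) = 18114 + (2075 + 4) = 18114 + 2079 = 20193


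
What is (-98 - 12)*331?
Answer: -36410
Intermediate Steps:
(-98 - 12)*331 = -110*331 = -36410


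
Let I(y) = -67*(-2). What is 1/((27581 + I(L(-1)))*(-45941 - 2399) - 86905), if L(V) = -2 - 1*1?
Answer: -1/1339830005 ≈ -7.4636e-10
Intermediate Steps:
L(V) = -3 (L(V) = -2 - 1 = -3)
I(y) = 134
1/((27581 + I(L(-1)))*(-45941 - 2399) - 86905) = 1/((27581 + 134)*(-45941 - 2399) - 86905) = 1/(27715*(-48340) - 86905) = 1/(-1339743100 - 86905) = 1/(-1339830005) = -1/1339830005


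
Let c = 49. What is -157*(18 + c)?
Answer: -10519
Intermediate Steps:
-157*(18 + c) = -157*(18 + 49) = -157*67 = -10519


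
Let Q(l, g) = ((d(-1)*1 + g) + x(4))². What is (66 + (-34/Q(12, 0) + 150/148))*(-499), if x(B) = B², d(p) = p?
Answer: -555516241/16650 ≈ -33364.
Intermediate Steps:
Q(l, g) = (15 + g)² (Q(l, g) = ((-1*1 + g) + 4²)² = ((-1 + g) + 16)² = (15 + g)²)
(66 + (-34/Q(12, 0) + 150/148))*(-499) = (66 + (-34/(15 + 0)² + 150/148))*(-499) = (66 + (-34/(15²) + 150*(1/148)))*(-499) = (66 + (-34/225 + 75/74))*(-499) = (66 + 14359/16650)*(-499) = (1113259/16650)*(-499) = -555516241/16650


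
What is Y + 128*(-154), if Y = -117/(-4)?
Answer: -78731/4 ≈ -19683.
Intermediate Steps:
Y = 117/4 (Y = -117*(-1/4) = 117/4 ≈ 29.250)
Y + 128*(-154) = 117/4 + 128*(-154) = 117/4 - 19712 = -78731/4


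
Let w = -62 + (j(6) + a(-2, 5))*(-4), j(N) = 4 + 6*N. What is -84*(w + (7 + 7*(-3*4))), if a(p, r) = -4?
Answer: 23772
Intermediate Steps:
w = -206 (w = -62 + ((4 + 6*6) - 4)*(-4) = -62 + ((4 + 36) - 4)*(-4) = -62 + (40 - 4)*(-4) = -62 + 36*(-4) = -62 - 144 = -206)
-84*(w + (7 + 7*(-3*4))) = -84*(-206 + (7 + 7*(-3*4))) = -84*(-206 + (7 + 7*(-12))) = -84*(-206 + (7 - 84)) = -84*(-206 - 77) = -84*(-283) = 23772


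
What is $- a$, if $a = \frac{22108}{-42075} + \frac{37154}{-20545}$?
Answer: $\frac{403492682}{172886175} \approx 2.3339$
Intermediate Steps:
$a = - \frac{403492682}{172886175}$ ($a = 22108 \left(- \frac{1}{42075}\right) + 37154 \left(- \frac{1}{20545}\right) = - \frac{22108}{42075} - \frac{37154}{20545} = - \frac{403492682}{172886175} \approx -2.3339$)
$- a = \left(-1\right) \left(- \frac{403492682}{172886175}\right) = \frac{403492682}{172886175}$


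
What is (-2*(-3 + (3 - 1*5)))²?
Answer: 100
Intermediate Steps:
(-2*(-3 + (3 - 1*5)))² = (-2*(-3 + (3 - 5)))² = (-2*(-3 - 2))² = (-2*(-5))² = 10² = 100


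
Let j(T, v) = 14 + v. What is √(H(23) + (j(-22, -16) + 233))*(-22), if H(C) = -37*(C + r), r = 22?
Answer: -22*I*√1434 ≈ -833.1*I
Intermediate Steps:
H(C) = -814 - 37*C (H(C) = -37*(C + 22) = -37*(22 + C) = -814 - 37*C)
√(H(23) + (j(-22, -16) + 233))*(-22) = √((-814 - 37*23) + ((14 - 16) + 233))*(-22) = √((-814 - 851) + (-2 + 233))*(-22) = √(-1665 + 231)*(-22) = √(-1434)*(-22) = (I*√1434)*(-22) = -22*I*√1434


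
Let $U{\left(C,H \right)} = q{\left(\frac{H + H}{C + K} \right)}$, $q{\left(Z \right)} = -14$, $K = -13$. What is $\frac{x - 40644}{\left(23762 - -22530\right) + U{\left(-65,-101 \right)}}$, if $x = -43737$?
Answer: $- \frac{28127}{15426} \approx -1.8234$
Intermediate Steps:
$U{\left(C,H \right)} = -14$
$\frac{x - 40644}{\left(23762 - -22530\right) + U{\left(-65,-101 \right)}} = \frac{-43737 - 40644}{\left(23762 - -22530\right) - 14} = - \frac{84381}{\left(23762 + 22530\right) - 14} = - \frac{84381}{46292 - 14} = - \frac{84381}{46278} = \left(-84381\right) \frac{1}{46278} = - \frac{28127}{15426}$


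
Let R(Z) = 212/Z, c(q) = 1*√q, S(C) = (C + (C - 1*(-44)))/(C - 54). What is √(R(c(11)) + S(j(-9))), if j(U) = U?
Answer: √(-22022 + 1028412*√11)/231 ≈ 7.9692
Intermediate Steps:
S(C) = (44 + 2*C)/(-54 + C) (S(C) = (C + (C + 44))/(-54 + C) = (C + (44 + C))/(-54 + C) = (44 + 2*C)/(-54 + C))
c(q) = √q
√(R(c(11)) + S(j(-9))) = √(212/(√11) + 2*(22 - 9)/(-54 - 9)) = √(212*(√11/11) + 2*13/(-63)) = √(212*√11/11 + 2*(-1/63)*13) = √(212*√11/11 - 26/63) = √(-26/63 + 212*√11/11)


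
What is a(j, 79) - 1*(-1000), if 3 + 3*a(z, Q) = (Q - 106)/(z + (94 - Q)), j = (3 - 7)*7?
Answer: 12996/13 ≈ 999.69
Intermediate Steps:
j = -28 (j = -4*7 = -28)
a(z, Q) = -1 + (-106 + Q)/(3*(94 + z - Q)) (a(z, Q) = -1 + ((Q - 106)/(z + (94 - Q)))/3 = -1 + ((-106 + Q)/(94 + z - Q))/3 = -1 + (-106 + Q)/(3*(94 + z - Q)))
a(j, 79) - 1*(-1000) = (-388/3 - 1*(-28) + (4/3)*79)/(94 - 28 - 1*79) - 1*(-1000) = (-388/3 + 28 + 316/3)/(94 - 28 - 79) + 1000 = 4/(-13) + 1000 = -1/13*4 + 1000 = -4/13 + 1000 = 12996/13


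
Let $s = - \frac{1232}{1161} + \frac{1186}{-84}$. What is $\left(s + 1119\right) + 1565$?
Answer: $\frac{43378997}{16254} \approx 2668.8$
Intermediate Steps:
$s = - \frac{246739}{16254}$ ($s = \left(-1232\right) \frac{1}{1161} + 1186 \left(- \frac{1}{84}\right) = - \frac{1232}{1161} - \frac{593}{42} = - \frac{246739}{16254} \approx -15.18$)
$\left(s + 1119\right) + 1565 = \left(- \frac{246739}{16254} + 1119\right) + 1565 = \frac{17941487}{16254} + 1565 = \frac{43378997}{16254}$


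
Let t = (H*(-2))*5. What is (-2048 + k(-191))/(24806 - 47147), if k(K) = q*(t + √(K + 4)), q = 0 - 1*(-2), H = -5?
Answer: 1948/22341 - 2*I*√187/22341 ≈ 0.087194 - 0.0012242*I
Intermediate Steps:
t = 50 (t = -5*(-2)*5 = 10*5 = 50)
q = 2 (q = 0 + 2 = 2)
k(K) = 100 + 2*√(4 + K) (k(K) = 2*(50 + √(K + 4)) = 2*(50 + √(4 + K)) = 100 + 2*√(4 + K))
(-2048 + k(-191))/(24806 - 47147) = (-2048 + (100 + 2*√(4 - 191)))/(24806 - 47147) = (-2048 + (100 + 2*√(-187)))/(-22341) = (-2048 + (100 + 2*(I*√187)))*(-1/22341) = (-2048 + (100 + 2*I*√187))*(-1/22341) = (-1948 + 2*I*√187)*(-1/22341) = 1948/22341 - 2*I*√187/22341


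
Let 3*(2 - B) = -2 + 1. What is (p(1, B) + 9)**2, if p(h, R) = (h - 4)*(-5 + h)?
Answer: 441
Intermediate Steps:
B = 7/3 (B = 2 - (-2 + 1)/3 = 2 - 1/3*(-1) = 2 + 1/3 = 7/3 ≈ 2.3333)
p(h, R) = (-5 + h)*(-4 + h) (p(h, R) = (-4 + h)*(-5 + h) = (-5 + h)*(-4 + h))
(p(1, B) + 9)**2 = ((20 + 1**2 - 9*1) + 9)**2 = ((20 + 1 - 9) + 9)**2 = (12 + 9)**2 = 21**2 = 441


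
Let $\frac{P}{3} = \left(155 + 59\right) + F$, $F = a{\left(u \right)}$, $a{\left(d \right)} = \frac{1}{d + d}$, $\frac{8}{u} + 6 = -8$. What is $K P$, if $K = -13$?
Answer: $- \frac{66495}{8} \approx -8311.9$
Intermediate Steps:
$u = - \frac{4}{7}$ ($u = \frac{8}{-6 - 8} = \frac{8}{-14} = 8 \left(- \frac{1}{14}\right) = - \frac{4}{7} \approx -0.57143$)
$a{\left(d \right)} = \frac{1}{2 d}$
$F = - \frac{7}{8}$ ($F = \frac{1}{2 \left(- \frac{4}{7}\right)} = \frac{1}{2} \left(- \frac{7}{4}\right) = - \frac{7}{8} \approx -0.875$)
$P = \frac{5115}{8}$ ($P = 3 \left(\left(155 + 59\right) - \frac{7}{8}\right) = 3 \left(214 - \frac{7}{8}\right) = 3 \cdot \frac{1705}{8} = \frac{5115}{8} \approx 639.38$)
$K P = \left(-13\right) \frac{5115}{8} = - \frac{66495}{8}$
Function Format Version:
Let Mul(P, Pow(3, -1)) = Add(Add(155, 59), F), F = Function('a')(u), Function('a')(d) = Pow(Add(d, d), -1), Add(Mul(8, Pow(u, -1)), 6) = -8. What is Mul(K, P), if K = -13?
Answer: Rational(-66495, 8) ≈ -8311.9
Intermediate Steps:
u = Rational(-4, 7) (u = Mul(8, Pow(Add(-6, -8), -1)) = Mul(8, Pow(-14, -1)) = Mul(8, Rational(-1, 14)) = Rational(-4, 7) ≈ -0.57143)
Function('a')(d) = Mul(Rational(1, 2), Pow(d, -1)) (Function('a')(d) = Pow(Mul(2, d), -1) = Mul(Rational(1, 2), Pow(d, -1)))
F = Rational(-7, 8) (F = Mul(Rational(1, 2), Pow(Rational(-4, 7), -1)) = Mul(Rational(1, 2), Rational(-7, 4)) = Rational(-7, 8) ≈ -0.87500)
P = Rational(5115, 8) (P = Mul(3, Add(Add(155, 59), Rational(-7, 8))) = Mul(3, Add(214, Rational(-7, 8))) = Mul(3, Rational(1705, 8)) = Rational(5115, 8) ≈ 639.38)
Mul(K, P) = Mul(-13, Rational(5115, 8)) = Rational(-66495, 8)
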